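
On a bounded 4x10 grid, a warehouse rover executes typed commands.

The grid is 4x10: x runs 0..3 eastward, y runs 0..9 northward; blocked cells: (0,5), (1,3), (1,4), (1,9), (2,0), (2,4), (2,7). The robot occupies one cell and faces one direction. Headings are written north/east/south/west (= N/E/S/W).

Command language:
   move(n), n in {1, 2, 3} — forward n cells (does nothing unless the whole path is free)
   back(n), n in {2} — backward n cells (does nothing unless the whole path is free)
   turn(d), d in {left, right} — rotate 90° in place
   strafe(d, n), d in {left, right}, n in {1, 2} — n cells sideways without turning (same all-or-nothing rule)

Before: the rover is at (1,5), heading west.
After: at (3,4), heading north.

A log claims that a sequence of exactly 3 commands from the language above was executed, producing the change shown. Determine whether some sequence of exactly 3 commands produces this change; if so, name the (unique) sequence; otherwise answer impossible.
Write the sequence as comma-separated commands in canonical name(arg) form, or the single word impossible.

key: order matters: swapping back(2) and turn(right) lands elsewhere
from: at (1,5), heading west
[1] after back(2): at (3,5), heading west
[2] after strafe(left, 1): at (3,4), heading west
[3] after turn(right): at (3,4), heading north
uniquely the one of 1000 3-step routes that fits.

back(2), strafe(left, 1), turn(right)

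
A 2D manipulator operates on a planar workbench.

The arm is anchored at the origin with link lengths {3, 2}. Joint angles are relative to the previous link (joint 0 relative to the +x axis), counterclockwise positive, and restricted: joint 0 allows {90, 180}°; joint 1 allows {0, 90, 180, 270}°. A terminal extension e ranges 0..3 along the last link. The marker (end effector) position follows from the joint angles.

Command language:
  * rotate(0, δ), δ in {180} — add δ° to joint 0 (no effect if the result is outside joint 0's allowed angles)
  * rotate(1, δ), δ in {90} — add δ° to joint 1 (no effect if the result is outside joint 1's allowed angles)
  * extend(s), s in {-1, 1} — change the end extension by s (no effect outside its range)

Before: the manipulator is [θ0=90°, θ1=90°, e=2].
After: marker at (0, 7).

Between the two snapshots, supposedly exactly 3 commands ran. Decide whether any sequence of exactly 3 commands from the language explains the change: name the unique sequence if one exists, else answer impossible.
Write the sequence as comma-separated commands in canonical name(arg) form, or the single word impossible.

begin: [θ0=90°, θ1=90°, e=2]
t=1 rotate(1, 90) ⇒ [θ0=90°, θ1=180°, e=2]
t=2 rotate(1, 90) ⇒ [θ0=90°, θ1=270°, e=2]
t=3 rotate(1, 90) ⇒ [θ0=90°, θ1=0°, e=2]
all 64 alternatives checked — unique.

rotate(1, 90), rotate(1, 90), rotate(1, 90)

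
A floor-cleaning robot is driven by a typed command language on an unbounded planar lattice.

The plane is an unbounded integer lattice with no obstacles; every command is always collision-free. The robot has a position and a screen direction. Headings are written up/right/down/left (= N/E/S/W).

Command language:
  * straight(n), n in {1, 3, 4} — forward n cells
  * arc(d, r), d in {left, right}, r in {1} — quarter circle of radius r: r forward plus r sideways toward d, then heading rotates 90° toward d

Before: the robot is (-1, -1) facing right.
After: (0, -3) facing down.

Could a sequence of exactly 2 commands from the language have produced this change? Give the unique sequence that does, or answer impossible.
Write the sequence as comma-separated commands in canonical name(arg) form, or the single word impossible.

arc(right, 1), straight(1)

key: order matters: swapping arc(right, 1) and straight(1) lands elsewhere
begin: (-1, -1) facing right
[1] after arc(right, 1): (0, -2) facing down
[2] after straight(1): (0, -3) facing down
no other 2-command option fits: unique.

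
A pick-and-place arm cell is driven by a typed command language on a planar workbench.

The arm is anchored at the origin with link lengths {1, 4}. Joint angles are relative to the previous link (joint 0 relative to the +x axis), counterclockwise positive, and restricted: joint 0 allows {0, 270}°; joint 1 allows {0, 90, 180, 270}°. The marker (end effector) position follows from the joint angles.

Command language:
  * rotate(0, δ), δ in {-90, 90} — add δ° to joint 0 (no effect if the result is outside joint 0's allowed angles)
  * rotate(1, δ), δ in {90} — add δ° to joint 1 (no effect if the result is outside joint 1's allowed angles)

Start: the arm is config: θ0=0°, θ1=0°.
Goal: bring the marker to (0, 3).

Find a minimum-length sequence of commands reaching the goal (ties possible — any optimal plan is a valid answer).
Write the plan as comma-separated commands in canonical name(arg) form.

rotate(1, 90), rotate(1, 90), rotate(0, -90)

begin: config: θ0=0°, θ1=0°
[1] after rotate(1, 90): config: θ0=0°, θ1=90°
[2] after rotate(1, 90): config: θ0=0°, θ1=180°
[3] after rotate(0, -90): config: θ0=270°, θ1=180°
shorter routes all fall short; 3 is best.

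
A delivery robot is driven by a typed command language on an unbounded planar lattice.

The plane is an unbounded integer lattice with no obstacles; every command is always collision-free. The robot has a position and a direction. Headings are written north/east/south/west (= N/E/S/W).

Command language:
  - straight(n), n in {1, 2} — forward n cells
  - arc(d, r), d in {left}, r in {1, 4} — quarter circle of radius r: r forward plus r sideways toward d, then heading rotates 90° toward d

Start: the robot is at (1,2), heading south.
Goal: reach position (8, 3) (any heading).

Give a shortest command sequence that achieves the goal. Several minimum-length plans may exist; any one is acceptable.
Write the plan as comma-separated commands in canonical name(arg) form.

arc(left, 4), arc(left, 4), arc(left, 1)

begin: at (1,2), heading south
[1] after arc(left, 4): at (5,-2), heading east
[2] after arc(left, 4): at (9,2), heading north
[3] after arc(left, 1): at (8,3), heading west
no 2-step plan works, so 3 is optimal.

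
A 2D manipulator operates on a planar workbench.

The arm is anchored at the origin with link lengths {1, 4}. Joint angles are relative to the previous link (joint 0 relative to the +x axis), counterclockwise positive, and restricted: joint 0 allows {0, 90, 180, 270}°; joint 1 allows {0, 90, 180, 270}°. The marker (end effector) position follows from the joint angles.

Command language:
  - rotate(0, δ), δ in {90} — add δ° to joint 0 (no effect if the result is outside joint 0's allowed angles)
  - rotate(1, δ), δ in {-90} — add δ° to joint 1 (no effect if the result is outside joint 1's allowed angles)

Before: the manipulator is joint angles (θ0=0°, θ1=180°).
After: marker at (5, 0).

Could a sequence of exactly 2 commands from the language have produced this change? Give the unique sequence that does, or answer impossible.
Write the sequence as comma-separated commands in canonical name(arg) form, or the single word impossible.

from: joint angles (θ0=0°, θ1=180°)
[1] after rotate(1, -90): joint angles (θ0=0°, θ1=90°)
[2] after rotate(1, -90): joint angles (θ0=0°, θ1=0°)
no rival 2-sequence matches.

rotate(1, -90), rotate(1, -90)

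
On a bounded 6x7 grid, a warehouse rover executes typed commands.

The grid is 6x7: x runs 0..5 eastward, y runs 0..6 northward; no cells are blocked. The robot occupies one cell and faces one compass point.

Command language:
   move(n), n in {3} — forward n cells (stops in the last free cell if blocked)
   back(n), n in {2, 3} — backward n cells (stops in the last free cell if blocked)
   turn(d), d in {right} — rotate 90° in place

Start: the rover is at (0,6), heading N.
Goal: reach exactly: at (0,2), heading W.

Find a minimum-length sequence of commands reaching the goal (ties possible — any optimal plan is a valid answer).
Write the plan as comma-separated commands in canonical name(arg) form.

back(2), back(2), turn(right), turn(right), turn(right)

start: at (0,6), heading N
t=1 back(2) ⇒ at (0,4), heading N
t=2 back(2) ⇒ at (0,2), heading N
t=3 turn(right) ⇒ at (0,2), heading E
t=4 turn(right) ⇒ at (0,2), heading S
t=5 turn(right) ⇒ at (0,2), heading W
no 4-step plan works, so 5 is optimal.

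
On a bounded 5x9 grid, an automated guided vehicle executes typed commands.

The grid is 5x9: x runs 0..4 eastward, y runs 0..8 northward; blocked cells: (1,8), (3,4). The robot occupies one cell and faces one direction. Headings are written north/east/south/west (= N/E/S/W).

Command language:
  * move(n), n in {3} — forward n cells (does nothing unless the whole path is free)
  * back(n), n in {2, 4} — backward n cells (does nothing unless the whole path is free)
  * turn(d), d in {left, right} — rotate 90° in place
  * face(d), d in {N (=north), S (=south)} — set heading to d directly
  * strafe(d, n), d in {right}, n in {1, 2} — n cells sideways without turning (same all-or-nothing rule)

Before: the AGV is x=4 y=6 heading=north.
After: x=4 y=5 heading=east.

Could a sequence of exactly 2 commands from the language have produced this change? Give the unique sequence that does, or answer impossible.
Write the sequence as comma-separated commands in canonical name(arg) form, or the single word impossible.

key: position moved to (4,5) AND the heading swung to E — translation plus rotation needed
begin: x=4 y=6 heading=north
step 1 (turn(right)): x=4 y=6 heading=east
step 2 (strafe(right, 1)): x=4 y=5 heading=east
all 81 alternatives checked — unique.

turn(right), strafe(right, 1)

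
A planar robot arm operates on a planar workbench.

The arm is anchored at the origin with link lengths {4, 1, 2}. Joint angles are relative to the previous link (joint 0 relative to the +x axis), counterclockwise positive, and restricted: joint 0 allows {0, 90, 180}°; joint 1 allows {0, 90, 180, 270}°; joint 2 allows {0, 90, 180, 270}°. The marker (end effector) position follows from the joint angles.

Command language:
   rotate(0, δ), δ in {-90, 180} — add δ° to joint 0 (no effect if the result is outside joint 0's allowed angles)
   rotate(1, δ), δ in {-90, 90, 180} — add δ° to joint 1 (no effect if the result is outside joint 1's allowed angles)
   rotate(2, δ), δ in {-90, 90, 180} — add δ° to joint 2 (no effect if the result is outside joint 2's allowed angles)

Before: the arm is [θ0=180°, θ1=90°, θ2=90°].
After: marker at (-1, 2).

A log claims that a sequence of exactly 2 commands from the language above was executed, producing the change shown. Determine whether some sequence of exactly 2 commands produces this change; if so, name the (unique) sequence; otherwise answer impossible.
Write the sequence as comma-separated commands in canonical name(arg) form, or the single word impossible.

rotate(0, -90), rotate(0, 180)

key: running rotate(0, 180) before rotate(0, -90) would end elsewhere — order is forced
begin: [θ0=180°, θ1=90°, θ2=90°]
t=1 rotate(0, -90) ⇒ [θ0=90°, θ1=90°, θ2=90°]
t=2 rotate(0, 180) ⇒ [θ0=90°, θ1=90°, θ2=90°]
no rival 2-sequence matches.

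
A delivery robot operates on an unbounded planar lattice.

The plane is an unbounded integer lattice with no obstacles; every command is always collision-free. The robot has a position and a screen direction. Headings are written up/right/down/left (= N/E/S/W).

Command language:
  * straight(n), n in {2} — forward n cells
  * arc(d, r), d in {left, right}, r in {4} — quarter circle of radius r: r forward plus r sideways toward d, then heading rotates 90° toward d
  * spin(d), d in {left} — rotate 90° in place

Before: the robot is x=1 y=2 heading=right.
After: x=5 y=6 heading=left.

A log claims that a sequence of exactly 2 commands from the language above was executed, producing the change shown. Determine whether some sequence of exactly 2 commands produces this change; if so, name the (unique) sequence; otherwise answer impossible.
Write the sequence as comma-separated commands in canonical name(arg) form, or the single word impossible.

key: running spin(left) before arc(left, 4) would end elsewhere — order is forced
initial: x=1 y=2 heading=right
1. arc(left, 4) → x=5 y=6 heading=up
2. spin(left) → x=5 y=6 heading=left
all 16 alternatives checked — unique.

arc(left, 4), spin(left)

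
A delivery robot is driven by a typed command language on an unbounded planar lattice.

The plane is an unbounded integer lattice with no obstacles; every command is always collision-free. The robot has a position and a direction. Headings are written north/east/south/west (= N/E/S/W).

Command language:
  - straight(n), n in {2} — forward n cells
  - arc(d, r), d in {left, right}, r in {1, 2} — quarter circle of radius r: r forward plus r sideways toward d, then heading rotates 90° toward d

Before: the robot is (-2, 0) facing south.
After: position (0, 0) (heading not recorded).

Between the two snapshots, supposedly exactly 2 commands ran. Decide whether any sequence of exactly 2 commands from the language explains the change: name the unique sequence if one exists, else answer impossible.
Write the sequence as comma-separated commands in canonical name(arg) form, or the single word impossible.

arc(left, 1), arc(left, 1)

start: (-2, 0) facing south
step 1 (arc(left, 1)): (-1, -1) facing east
step 2 (arc(left, 1)): (0, 0) facing north
all 25 alternatives checked — unique.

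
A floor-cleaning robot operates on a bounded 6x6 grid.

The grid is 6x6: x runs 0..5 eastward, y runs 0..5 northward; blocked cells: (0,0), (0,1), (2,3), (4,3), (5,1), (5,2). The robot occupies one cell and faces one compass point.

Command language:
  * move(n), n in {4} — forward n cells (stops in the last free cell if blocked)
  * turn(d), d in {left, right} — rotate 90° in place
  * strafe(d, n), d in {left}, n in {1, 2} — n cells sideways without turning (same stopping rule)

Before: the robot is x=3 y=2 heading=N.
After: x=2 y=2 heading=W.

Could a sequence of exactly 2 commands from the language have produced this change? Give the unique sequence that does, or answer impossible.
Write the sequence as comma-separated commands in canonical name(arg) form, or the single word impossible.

strafe(left, 1), turn(left)

key: position moved to (2,2) AND the heading swung to W — translation plus rotation needed
t0: x=3 y=2 heading=N
step 1 (strafe(left, 1)): x=2 y=2 heading=N
step 2 (turn(left)): x=2 y=2 heading=W
no other 2-command option fits: unique.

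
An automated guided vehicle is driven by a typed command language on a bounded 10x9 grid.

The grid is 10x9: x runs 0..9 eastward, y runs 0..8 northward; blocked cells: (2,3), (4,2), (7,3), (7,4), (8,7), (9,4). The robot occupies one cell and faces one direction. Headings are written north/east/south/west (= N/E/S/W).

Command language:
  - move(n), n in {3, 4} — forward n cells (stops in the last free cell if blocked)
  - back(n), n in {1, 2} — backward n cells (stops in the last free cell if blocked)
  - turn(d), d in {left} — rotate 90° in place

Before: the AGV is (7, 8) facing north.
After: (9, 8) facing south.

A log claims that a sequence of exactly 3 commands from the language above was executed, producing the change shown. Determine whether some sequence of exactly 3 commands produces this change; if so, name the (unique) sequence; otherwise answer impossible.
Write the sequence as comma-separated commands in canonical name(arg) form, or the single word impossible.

turn(left), back(2), turn(left)

key: position moved to (9,8) AND the heading swung to S — translation plus rotation needed
from: (7, 8) facing north
step 1 (turn(left)): (7, 8) facing west
step 2 (back(2)): (9, 8) facing west
step 3 (turn(left)): (9, 8) facing south
no rival 3-sequence matches.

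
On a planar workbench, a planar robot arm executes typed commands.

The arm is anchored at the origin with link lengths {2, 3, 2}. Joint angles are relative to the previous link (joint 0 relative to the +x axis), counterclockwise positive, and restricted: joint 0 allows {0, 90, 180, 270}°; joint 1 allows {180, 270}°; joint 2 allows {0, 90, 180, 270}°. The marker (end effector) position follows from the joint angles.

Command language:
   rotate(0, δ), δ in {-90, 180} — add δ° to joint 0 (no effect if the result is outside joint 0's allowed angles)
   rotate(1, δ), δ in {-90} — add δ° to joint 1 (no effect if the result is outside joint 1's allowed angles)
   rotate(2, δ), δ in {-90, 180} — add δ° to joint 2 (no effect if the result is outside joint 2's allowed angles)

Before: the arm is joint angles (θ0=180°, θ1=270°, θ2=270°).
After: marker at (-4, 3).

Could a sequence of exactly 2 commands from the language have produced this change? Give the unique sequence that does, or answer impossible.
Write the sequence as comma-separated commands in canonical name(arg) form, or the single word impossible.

start: joint angles (θ0=180°, θ1=270°, θ2=270°)
[1] after rotate(2, -90): joint angles (θ0=180°, θ1=270°, θ2=180°)
[2] after rotate(2, -90): joint angles (θ0=180°, θ1=270°, θ2=90°)
uniquely the one of 25 2-step routes that fits.

rotate(2, -90), rotate(2, -90)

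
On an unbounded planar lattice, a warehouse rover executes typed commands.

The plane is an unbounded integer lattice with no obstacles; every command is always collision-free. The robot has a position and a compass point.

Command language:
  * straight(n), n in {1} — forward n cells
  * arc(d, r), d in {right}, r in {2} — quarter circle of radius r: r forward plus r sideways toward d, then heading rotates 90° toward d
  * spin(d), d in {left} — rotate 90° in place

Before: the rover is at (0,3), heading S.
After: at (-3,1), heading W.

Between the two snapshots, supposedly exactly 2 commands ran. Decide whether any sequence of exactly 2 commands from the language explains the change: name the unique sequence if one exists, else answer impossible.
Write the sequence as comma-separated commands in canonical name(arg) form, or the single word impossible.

arc(right, 2), straight(1)

key: order matters: swapping arc(right, 2) and straight(1) lands elsewhere
initial: at (0,3), heading S
[1] after arc(right, 2): at (-2,1), heading W
[2] after straight(1): at (-3,1), heading W
uniquely the one of 9 2-step routes that fits.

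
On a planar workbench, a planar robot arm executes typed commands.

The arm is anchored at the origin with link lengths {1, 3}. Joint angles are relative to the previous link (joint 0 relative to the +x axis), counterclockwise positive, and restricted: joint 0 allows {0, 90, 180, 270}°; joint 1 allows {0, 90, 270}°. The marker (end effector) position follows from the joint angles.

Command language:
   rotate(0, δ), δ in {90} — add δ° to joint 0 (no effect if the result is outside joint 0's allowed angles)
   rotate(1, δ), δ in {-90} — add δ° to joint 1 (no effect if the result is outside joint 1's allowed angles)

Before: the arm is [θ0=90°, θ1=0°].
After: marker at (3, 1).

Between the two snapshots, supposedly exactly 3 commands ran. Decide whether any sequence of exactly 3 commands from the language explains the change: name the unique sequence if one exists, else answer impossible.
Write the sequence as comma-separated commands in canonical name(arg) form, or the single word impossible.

rotate(1, -90), rotate(1, -90), rotate(1, -90)

from: [θ0=90°, θ1=0°]
[1] after rotate(1, -90): [θ0=90°, θ1=270°]
[2] after rotate(1, -90): [θ0=90°, θ1=270°]
[3] after rotate(1, -90): [θ0=90°, θ1=270°]
uniquely the one of 8 3-step routes that fits.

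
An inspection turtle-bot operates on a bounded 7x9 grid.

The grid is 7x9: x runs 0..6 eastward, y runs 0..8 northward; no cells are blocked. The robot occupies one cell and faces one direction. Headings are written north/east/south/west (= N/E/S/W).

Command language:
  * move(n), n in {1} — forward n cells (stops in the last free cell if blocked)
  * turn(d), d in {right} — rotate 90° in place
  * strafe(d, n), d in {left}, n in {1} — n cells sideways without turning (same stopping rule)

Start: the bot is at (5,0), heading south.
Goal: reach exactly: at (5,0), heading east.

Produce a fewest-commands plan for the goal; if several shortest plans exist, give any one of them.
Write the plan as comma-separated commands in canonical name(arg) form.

turn(right), turn(right), turn(right)

initial: at (5,0), heading south
[1] after turn(right): at (5,0), heading west
[2] after turn(right): at (5,0), heading north
[3] after turn(right): at (5,0), heading east
nothing shorter than 3 reaches the goal.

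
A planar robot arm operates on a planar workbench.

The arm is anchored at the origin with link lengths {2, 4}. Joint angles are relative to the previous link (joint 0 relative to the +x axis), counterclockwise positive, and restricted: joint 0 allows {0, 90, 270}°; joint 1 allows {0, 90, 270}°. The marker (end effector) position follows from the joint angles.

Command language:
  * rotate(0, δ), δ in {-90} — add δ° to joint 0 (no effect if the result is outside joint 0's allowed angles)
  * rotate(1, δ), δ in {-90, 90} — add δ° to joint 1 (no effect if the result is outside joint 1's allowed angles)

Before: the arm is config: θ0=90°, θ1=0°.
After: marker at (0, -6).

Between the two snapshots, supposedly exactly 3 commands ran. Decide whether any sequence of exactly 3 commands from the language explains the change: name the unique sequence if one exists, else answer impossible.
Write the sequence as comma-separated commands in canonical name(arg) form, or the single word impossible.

rotate(0, -90), rotate(0, -90), rotate(0, -90)

from: config: θ0=90°, θ1=0°
step 1 (rotate(0, -90)): config: θ0=0°, θ1=0°
step 2 (rotate(0, -90)): config: θ0=270°, θ1=0°
step 3 (rotate(0, -90)): config: θ0=270°, θ1=0°
no rival 3-sequence matches.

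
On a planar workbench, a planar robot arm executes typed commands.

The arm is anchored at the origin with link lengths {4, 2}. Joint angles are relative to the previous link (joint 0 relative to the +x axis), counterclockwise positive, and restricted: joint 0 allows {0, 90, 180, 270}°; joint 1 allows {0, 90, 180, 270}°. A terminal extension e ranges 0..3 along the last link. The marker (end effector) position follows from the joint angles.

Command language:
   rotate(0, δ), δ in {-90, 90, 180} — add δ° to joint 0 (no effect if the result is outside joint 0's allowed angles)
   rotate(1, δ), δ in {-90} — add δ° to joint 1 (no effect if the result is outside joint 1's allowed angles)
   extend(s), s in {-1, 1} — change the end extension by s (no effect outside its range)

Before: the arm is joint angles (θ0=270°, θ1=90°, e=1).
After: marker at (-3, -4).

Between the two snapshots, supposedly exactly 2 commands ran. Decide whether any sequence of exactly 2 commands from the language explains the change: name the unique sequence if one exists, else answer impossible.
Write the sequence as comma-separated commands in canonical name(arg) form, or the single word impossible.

rotate(1, -90), rotate(1, -90)

initial: joint angles (θ0=270°, θ1=90°, e=1)
[1] after rotate(1, -90): joint angles (θ0=270°, θ1=0°, e=1)
[2] after rotate(1, -90): joint angles (θ0=270°, θ1=270°, e=1)
no other 2-command option fits: unique.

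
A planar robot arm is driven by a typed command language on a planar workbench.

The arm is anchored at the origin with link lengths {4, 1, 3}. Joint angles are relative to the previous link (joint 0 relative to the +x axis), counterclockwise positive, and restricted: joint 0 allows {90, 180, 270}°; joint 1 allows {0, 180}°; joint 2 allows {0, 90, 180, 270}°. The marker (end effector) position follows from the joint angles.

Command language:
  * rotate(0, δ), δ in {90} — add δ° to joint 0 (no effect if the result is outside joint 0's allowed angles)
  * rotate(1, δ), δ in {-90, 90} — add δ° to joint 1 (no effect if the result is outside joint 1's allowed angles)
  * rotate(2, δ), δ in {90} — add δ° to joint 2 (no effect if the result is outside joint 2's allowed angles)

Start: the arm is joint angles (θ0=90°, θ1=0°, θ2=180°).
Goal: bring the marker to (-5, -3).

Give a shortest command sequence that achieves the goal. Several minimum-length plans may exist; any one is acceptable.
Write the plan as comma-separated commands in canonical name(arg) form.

begin: joint angles (θ0=90°, θ1=0°, θ2=180°)
[1] after rotate(0, 90): joint angles (θ0=180°, θ1=0°, θ2=180°)
[2] after rotate(2, 90): joint angles (θ0=180°, θ1=0°, θ2=270°)
[3] after rotate(2, 90): joint angles (θ0=180°, θ1=0°, θ2=0°)
[4] after rotate(2, 90): joint angles (θ0=180°, θ1=0°, θ2=90°)
minimal: 4 command(s), checked below 4.

rotate(0, 90), rotate(2, 90), rotate(2, 90), rotate(2, 90)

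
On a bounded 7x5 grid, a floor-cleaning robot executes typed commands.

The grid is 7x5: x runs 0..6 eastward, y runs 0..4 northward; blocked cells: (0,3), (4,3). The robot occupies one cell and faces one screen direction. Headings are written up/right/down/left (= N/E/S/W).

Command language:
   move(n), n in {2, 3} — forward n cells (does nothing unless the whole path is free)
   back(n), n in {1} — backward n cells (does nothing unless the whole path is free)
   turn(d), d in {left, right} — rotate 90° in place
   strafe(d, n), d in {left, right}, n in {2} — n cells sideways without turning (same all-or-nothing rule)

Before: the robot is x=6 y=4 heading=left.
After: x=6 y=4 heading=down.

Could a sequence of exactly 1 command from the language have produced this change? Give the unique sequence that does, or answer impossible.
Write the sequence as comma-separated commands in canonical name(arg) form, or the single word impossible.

turn(left)

key: (6,4) unchanged — the single command moves nothing
begin: x=6 y=4 heading=left
t=1 turn(left) ⇒ x=6 y=4 heading=down
all 7 alternatives checked — unique.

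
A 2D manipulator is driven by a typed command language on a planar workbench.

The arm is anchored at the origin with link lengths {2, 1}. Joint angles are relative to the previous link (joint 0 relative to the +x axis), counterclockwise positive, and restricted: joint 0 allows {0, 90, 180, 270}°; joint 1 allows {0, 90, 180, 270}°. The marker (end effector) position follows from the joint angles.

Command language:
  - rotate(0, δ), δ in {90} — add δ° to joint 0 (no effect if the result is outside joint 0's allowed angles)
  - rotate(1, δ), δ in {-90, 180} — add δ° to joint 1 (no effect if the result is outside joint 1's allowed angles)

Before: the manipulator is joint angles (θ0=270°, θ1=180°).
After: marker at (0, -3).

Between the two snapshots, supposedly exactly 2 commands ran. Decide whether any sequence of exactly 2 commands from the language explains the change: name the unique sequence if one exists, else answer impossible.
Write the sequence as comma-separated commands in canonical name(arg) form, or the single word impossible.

rotate(1, -90), rotate(1, -90)

begin: joint angles (θ0=270°, θ1=180°)
t=1 rotate(1, -90) ⇒ joint angles (θ0=270°, θ1=90°)
t=2 rotate(1, -90) ⇒ joint angles (θ0=270°, θ1=0°)
no rival 2-sequence matches.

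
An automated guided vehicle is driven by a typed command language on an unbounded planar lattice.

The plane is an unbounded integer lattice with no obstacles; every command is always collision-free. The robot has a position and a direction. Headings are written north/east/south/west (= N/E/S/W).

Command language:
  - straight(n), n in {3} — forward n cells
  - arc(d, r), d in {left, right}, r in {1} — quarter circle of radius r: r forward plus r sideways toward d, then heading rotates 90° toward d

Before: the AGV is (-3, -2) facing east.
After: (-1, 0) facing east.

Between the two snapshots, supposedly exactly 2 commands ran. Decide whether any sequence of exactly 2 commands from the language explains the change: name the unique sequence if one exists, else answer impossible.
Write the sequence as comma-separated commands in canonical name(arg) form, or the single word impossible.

key: order matters: swapping arc(left, 1) and arc(right, 1) lands elsewhere
from: (-3, -2) facing east
1. arc(left, 1) → (-2, -1) facing north
2. arc(right, 1) → (-1, 0) facing east
no other 2-command option fits: unique.

arc(left, 1), arc(right, 1)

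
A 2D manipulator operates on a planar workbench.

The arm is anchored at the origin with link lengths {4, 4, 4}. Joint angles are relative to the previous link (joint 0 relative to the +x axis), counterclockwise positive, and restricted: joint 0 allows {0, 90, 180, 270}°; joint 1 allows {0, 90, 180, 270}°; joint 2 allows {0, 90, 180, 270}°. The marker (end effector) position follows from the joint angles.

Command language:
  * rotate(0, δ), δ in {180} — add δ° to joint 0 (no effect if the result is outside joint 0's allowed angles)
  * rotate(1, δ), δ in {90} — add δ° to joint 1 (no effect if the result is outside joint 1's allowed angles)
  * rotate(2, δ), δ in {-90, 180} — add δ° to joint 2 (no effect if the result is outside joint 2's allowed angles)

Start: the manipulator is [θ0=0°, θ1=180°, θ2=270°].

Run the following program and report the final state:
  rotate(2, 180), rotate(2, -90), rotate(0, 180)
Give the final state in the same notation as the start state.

start: [θ0=0°, θ1=180°, θ2=270°]
[1] after rotate(2, 180): [θ0=0°, θ1=180°, θ2=90°]
[2] after rotate(2, -90): [θ0=0°, θ1=180°, θ2=0°]
[3] after rotate(0, 180): [θ0=180°, θ1=180°, θ2=0°]

[θ0=180°, θ1=180°, θ2=0°]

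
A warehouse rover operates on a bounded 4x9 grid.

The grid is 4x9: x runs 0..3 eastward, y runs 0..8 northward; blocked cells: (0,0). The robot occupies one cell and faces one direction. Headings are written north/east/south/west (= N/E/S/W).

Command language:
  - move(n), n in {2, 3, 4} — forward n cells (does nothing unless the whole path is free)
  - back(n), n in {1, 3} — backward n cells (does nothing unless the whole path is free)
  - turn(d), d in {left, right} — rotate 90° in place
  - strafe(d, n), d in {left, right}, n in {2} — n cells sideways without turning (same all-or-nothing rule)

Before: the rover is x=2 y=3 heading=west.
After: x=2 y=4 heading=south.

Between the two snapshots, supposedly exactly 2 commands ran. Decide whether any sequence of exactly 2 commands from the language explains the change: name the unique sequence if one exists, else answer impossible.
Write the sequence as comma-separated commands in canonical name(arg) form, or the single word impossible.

key: running back(1) before turn(left) would end elsewhere — order is forced
t0: x=2 y=3 heading=west
[1] after turn(left): x=2 y=3 heading=south
[2] after back(1): x=2 y=4 heading=south
all 81 alternatives checked — unique.

turn(left), back(1)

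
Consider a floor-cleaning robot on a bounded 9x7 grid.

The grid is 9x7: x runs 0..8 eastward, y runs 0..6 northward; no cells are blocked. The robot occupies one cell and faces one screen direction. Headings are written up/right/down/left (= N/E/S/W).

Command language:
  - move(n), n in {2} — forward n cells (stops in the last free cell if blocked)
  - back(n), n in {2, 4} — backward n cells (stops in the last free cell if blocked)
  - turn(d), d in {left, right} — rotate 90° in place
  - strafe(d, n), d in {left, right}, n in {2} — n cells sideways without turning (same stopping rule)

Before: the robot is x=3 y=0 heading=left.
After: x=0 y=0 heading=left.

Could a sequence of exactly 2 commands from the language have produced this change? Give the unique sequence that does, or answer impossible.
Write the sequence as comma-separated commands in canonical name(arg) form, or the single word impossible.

move(2), move(2)

key: still facing W at the end — nothing in the sequence rotates
t0: x=3 y=0 heading=left
step 1 (move(2)): x=1 y=0 heading=left
step 2 (move(2)): x=0 y=0 heading=left
no rival 2-sequence matches.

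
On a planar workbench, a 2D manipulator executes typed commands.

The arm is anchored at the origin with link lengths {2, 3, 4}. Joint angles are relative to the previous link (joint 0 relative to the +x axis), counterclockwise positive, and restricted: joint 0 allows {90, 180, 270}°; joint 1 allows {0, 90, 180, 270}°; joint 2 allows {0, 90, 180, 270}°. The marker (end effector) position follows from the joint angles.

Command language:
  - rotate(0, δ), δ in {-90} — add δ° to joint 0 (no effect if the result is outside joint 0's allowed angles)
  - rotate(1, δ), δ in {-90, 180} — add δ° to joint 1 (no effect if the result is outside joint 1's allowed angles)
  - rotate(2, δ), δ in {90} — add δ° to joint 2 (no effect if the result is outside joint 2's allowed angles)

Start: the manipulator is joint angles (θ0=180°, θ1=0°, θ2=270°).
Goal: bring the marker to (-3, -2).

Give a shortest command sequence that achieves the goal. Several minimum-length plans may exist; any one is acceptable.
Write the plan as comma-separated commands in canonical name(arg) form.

rotate(1, -90), rotate(1, 180), rotate(2, 90), rotate(2, 90), rotate(0, -90)

start: joint angles (θ0=180°, θ1=0°, θ2=270°)
step 1 (rotate(1, -90)): joint angles (θ0=180°, θ1=270°, θ2=270°)
step 2 (rotate(1, 180)): joint angles (θ0=180°, θ1=90°, θ2=270°)
step 3 (rotate(2, 90)): joint angles (θ0=180°, θ1=90°, θ2=0°)
step 4 (rotate(2, 90)): joint angles (θ0=180°, θ1=90°, θ2=90°)
step 5 (rotate(0, -90)): joint angles (θ0=90°, θ1=90°, θ2=90°)
shorter routes all fall short; 5 is best.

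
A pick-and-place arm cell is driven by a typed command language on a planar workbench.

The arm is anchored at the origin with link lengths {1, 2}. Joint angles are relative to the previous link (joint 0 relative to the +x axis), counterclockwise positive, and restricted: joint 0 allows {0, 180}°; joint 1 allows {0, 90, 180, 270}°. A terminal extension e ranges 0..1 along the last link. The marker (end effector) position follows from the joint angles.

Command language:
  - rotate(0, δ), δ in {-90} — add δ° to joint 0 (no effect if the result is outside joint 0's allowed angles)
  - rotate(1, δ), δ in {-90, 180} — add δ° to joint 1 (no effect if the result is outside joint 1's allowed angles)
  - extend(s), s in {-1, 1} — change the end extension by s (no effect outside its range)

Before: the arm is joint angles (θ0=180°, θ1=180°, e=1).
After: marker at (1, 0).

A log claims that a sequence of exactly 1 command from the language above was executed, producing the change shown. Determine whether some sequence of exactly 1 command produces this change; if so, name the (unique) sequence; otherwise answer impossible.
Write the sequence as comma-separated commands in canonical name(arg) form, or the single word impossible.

extend(-1)

from: joint angles (θ0=180°, θ1=180°, e=1)
step 1 (extend(-1)): joint angles (θ0=180°, θ1=180°, e=0)
no rival 1-sequence matches.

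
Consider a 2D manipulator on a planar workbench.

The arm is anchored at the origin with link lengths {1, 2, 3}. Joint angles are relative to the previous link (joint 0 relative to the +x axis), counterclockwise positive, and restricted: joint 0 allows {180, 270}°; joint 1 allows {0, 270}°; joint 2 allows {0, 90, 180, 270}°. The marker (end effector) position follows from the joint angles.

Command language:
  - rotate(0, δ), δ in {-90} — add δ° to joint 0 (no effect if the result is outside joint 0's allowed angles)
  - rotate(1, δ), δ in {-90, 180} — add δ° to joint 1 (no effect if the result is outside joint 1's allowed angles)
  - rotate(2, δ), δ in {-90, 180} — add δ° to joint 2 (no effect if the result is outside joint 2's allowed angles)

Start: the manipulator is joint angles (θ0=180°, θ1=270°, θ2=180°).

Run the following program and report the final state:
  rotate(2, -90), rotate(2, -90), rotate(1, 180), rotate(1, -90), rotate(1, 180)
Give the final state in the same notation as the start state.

joint angles (θ0=180°, θ1=270°, θ2=0°)

start: joint angles (θ0=180°, θ1=270°, θ2=180°)
step 1 (rotate(2, -90)): joint angles (θ0=180°, θ1=270°, θ2=90°)
step 2 (rotate(2, -90)): joint angles (θ0=180°, θ1=270°, θ2=0°)
step 3 (rotate(1, 180)): joint angles (θ0=180°, θ1=270°, θ2=0°)
step 4 (rotate(1, -90)): joint angles (θ0=180°, θ1=270°, θ2=0°)
step 5 (rotate(1, 180)): joint angles (θ0=180°, θ1=270°, θ2=0°)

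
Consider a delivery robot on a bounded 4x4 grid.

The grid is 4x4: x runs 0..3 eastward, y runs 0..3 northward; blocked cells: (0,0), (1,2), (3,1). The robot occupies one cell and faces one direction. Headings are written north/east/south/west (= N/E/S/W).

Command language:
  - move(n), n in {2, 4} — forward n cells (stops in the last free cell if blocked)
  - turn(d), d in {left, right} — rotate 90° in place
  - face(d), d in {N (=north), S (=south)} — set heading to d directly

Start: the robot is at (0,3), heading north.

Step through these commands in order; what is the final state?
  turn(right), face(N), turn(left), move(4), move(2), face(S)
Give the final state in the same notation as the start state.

at (0,3), heading south

t0: at (0,3), heading north
t=1 turn(right) ⇒ at (0,3), heading east
t=2 face(N) ⇒ at (0,3), heading north
t=3 turn(left) ⇒ at (0,3), heading west
t=4 move(4) ⇒ at (0,3), heading west
t=5 move(2) ⇒ at (0,3), heading west
t=6 face(S) ⇒ at (0,3), heading south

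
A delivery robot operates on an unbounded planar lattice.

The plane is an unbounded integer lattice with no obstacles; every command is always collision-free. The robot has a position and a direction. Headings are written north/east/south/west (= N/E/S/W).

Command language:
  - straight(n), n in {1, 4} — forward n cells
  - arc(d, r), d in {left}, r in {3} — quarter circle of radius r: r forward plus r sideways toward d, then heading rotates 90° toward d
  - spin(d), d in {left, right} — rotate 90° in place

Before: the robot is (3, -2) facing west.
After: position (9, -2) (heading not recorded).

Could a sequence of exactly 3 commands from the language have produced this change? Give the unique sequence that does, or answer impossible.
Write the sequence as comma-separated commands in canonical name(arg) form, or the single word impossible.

key: running arc(left, 3) before spin(left) would end elsewhere — order is forced
from: (3, -2) facing west
[1] after spin(left): (3, -2) facing south
[2] after arc(left, 3): (6, -5) facing east
[3] after arc(left, 3): (9, -2) facing north
no rival 3-sequence matches.

spin(left), arc(left, 3), arc(left, 3)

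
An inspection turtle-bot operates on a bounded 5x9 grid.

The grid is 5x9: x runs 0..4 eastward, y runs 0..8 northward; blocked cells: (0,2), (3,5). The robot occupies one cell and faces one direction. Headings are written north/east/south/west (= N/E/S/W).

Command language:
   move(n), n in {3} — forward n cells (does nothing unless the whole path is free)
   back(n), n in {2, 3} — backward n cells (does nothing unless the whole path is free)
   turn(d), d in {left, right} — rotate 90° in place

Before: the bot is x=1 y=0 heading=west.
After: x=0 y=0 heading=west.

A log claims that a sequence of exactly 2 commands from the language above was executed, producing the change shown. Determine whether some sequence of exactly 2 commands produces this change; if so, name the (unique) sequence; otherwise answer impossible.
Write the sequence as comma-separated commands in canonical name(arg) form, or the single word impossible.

key: running move(3) before back(2) would end elsewhere — order is forced
from: x=1 y=0 heading=west
1. back(2) → x=3 y=0 heading=west
2. move(3) → x=0 y=0 heading=west
no rival 2-sequence matches.

back(2), move(3)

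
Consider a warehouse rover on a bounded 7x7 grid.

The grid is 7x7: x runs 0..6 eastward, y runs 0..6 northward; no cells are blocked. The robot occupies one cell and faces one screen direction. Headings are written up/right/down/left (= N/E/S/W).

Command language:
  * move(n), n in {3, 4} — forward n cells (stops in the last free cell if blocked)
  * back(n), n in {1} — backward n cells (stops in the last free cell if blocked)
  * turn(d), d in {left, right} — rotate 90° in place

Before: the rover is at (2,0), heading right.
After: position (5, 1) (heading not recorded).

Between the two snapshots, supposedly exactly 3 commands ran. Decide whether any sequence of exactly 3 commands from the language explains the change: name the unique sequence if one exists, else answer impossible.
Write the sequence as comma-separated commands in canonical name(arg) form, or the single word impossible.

key: running back(1) before move(3) would end elsewhere — order is forced
start: at (2,0), heading right
step 1 (move(3)): at (5,0), heading right
step 2 (turn(right)): at (5,0), heading down
step 3 (back(1)): at (5,1), heading down
uniquely the one of 125 3-step routes that fits.

move(3), turn(right), back(1)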